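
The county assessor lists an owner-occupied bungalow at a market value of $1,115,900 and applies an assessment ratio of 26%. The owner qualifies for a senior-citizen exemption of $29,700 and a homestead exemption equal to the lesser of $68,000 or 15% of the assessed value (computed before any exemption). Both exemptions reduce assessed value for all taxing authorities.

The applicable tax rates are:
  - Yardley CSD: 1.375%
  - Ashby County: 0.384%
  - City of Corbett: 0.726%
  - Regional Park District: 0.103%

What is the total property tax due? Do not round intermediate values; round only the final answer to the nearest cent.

$5,613.73

Assessed value = $1,115,900 × 0.26 = $290,134
Homestead exemption = min($68,000, 15% × $290,134) = min($68,000, $43,520.1) = $43,520.1 (percentage binds)
Taxable value = $290,134 − $29,700 − $43,520.1 = $216,913.9
Yardley CSD: $216,913.9 × 0.01375 = $2,982.566125
Ashby County: $216,913.9 × 0.00384 = $832.949376
City of Corbett: $216,913.9 × 0.00726 = $1,574.794914
Regional Park District: $216,913.9 × 0.00103 = $223.421317
Total = $5,613.731732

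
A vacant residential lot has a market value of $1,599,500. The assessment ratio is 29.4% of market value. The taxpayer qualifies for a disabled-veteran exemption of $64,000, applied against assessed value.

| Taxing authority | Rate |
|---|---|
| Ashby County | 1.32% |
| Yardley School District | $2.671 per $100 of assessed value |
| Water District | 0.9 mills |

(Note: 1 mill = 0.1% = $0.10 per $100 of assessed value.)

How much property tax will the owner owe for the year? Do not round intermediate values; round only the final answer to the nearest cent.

$16,579.18

Assessed value = $1,599,500 × 0.294 = $470,253
Taxable value = $470,253 − $64,000 = $406,253
Ashby County: $406,253 × 0.0132 = $5,362.5396
Yardley School District: $406,253 × 0.02671 = $10,851.01763
Water District: $406,253 × 0.0009 = $365.6277
Total = $16,579.18493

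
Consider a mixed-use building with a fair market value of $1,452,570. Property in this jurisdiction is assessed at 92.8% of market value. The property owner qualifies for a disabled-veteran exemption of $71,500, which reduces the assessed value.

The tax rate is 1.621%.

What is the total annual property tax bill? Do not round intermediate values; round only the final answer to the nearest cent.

Assessed value = $1,452,570 × 0.928 = $1,347,984.96
Taxable value = $1,347,984.96 − $71,500 = $1,276,484.96
Tax = $1,276,484.96 × 0.01621 = $20,691.8212016

$20,691.82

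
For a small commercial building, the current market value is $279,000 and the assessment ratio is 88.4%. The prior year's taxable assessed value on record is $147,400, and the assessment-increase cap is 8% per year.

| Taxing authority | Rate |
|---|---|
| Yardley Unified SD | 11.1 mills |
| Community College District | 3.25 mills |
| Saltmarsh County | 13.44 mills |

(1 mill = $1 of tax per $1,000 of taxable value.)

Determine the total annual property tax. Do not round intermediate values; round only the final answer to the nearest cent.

$4,423.95

Uncapped assessed value = $279,000 × 0.884 = $246,636
Cap limit = $147,400 × 1.08 = $159,192
Taxable assessed value = min($246,636, $159,192) = $159,192 (cap binds)
Yardley Unified SD: $159,192 × 0.0111 = $1,767.0312
Community College District: $159,192 × 0.00325 = $517.374
Saltmarsh County: $159,192 × 0.01344 = $2,139.54048
Total = $4,423.94568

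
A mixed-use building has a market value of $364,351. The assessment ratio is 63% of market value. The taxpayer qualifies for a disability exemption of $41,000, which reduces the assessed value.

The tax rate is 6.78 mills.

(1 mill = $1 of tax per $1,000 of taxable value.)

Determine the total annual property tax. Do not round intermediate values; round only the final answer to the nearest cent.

$1,278.31

Assessed value = $364,351 × 0.63 = $229,541.13
Taxable value = $229,541.13 − $41,000 = $188,541.13
Tax = $188,541.13 × 0.00678 = $1,278.3088614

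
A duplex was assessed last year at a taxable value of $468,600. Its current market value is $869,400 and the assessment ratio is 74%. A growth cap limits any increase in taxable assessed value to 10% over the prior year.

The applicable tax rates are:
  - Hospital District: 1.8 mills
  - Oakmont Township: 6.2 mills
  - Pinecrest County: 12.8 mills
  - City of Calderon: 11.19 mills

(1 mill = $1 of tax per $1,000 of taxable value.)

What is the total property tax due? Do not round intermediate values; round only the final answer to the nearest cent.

$16,489.57

Uncapped assessed value = $869,400 × 0.74 = $643,356
Cap limit = $468,600 × 1.1 = $515,460
Taxable assessed value = min($643,356, $515,460) = $515,460 (cap binds)
Hospital District: $515,460 × 0.0018 = $927.828
Oakmont Township: $515,460 × 0.0062 = $3,195.852
Pinecrest County: $515,460 × 0.0128 = $6,597.888
City of Calderon: $515,460 × 0.01119 = $5,767.9974
Total = $16,489.5654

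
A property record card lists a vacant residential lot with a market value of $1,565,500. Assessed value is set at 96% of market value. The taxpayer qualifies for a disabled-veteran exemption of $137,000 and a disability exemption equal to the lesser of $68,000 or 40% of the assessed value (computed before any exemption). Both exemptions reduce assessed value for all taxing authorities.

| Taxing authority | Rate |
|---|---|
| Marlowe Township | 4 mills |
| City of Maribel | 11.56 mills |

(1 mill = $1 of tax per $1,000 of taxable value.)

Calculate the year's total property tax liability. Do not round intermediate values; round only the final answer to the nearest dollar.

$20,195

Assessed value = $1,565,500 × 0.96 = $1,502,880
Disability exemption = min($68,000, 40% × $1,502,880) = min($68,000, $601,152) = $68,000 (dollar cap binds)
Taxable value = $1,502,880 − $137,000 − $68,000 = $1,297,880
Marlowe Township: $1,297,880 × 0.004 = $5,191.52
City of Maribel: $1,297,880 × 0.01156 = $15,003.4928
Total = $20,195.0128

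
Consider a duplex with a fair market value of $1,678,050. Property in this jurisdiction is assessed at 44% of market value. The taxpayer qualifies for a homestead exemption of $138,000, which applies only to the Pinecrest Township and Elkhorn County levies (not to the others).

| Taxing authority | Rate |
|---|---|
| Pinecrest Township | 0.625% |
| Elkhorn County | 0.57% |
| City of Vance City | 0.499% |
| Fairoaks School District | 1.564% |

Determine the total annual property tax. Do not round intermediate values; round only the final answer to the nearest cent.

$22,406.08

Assessed value = $1,678,050 × 0.44 = $738,342
Pinecrest Township: ($738,342 − $138,000) × 0.00625 = $600,342 × 0.00625 = $3,752.1375
Elkhorn County: ($738,342 − $138,000) × 0.0057 = $600,342 × 0.0057 = $3,421.9494
City of Vance City: $738,342 × 0.00499 = $3,684.32658
Fairoaks School District: $738,342 × 0.01564 = $11,547.66888
Total = $22,406.08236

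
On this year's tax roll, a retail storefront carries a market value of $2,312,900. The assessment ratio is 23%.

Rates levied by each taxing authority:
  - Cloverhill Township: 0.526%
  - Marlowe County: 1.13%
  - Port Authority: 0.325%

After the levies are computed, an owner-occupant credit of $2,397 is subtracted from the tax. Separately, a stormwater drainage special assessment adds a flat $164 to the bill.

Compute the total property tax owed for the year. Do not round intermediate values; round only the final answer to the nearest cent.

$8,305.27

Assessed value = $2,312,900 × 0.23 = $531,967
Cloverhill Township: $531,967 × 0.00526 = $2,798.14642
Marlowe County: $531,967 × 0.0113 = $6,011.2271
Port Authority: $531,967 × 0.00325 = $1,728.89275
Levies subtotal = $10,538.26627
After credit = $10,538.26627 − $2,397 = $8,141.26627
Total = $8,141.26627 + $164 = $8,305.26627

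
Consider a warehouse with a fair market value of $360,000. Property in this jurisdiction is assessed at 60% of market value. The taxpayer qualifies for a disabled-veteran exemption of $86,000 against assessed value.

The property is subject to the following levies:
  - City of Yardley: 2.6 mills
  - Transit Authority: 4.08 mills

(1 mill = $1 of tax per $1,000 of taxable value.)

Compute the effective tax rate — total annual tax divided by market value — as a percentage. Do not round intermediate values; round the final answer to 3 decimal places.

Assessed value = $360,000 × 0.6 = $216,000
Taxable value = $216,000 − $86,000 = $130,000
City of Yardley: $130,000 × 0.0026 = $338
Transit Authority: $130,000 × 0.00408 = $530.4
Total tax = $868.4
Effective rate = $868.4 ÷ $360,000 = 0.241% of market value

0.241%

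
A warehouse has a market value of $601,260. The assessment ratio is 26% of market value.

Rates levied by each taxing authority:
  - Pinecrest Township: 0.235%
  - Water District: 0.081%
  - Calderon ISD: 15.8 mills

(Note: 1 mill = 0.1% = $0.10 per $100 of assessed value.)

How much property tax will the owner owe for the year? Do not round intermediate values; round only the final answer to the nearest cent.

$2,963.97

Assessed value = $601,260 × 0.26 = $156,327.6
Pinecrest Township: $156,327.6 × 0.00235 = $367.36986
Water District: $156,327.6 × 0.00081 = $126.625356
Calderon ISD: $156,327.6 × 0.0158 = $2,469.97608
Total = $2,963.971296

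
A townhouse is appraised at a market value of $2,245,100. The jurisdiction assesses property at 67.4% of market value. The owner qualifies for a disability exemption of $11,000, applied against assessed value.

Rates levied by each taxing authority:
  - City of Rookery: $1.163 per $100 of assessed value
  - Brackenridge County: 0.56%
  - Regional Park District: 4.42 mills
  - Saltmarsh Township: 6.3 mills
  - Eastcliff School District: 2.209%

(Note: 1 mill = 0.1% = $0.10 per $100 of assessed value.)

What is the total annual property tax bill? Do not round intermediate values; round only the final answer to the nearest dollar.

Assessed value = $2,245,100 × 0.674 = $1,513,197.4
Taxable value = $1,513,197.4 − $11,000 = $1,502,197.4
City of Rookery: $1,502,197.4 × 0.01163 = $17,470.555762
Brackenridge County: $1,502,197.4 × 0.0056 = $8,412.30544
Regional Park District: $1,502,197.4 × 0.00442 = $6,639.712508
Saltmarsh Township: $1,502,197.4 × 0.0063 = $9,463.84362
Eastcliff School District: $1,502,197.4 × 0.02209 = $33,183.540566
Total = $75,169.957896

$75,170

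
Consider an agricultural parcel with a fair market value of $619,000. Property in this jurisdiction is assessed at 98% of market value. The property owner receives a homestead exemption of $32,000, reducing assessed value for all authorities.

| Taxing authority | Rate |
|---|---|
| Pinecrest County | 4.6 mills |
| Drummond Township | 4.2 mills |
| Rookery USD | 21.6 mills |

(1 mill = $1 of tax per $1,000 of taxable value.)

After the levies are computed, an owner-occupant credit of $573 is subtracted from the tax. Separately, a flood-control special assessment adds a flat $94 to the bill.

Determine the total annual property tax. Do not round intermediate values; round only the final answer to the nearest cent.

Assessed value = $619,000 × 0.98 = $606,620
Taxable value = $606,620 − $32,000 = $574,620
Pinecrest County: $574,620 × 0.0046 = $2,643.252
Drummond Township: $574,620 × 0.0042 = $2,413.404
Rookery USD: $574,620 × 0.0216 = $12,411.792
Levies subtotal = $17,468.448
After credit = $17,468.448 − $573 = $16,895.448
Total = $16,895.448 + $94 = $16,989.448

$16,989.45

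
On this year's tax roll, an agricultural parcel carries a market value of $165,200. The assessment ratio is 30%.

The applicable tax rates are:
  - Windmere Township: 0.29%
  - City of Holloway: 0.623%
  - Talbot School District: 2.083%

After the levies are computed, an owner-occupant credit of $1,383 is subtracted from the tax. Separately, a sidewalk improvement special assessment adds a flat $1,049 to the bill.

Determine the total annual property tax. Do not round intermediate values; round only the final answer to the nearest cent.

$1,150.82

Assessed value = $165,200 × 0.3 = $49,560
Windmere Township: $49,560 × 0.0029 = $143.724
City of Holloway: $49,560 × 0.00623 = $308.7588
Talbot School District: $49,560 × 0.02083 = $1,032.3348
Levies subtotal = $1,484.8176
After credit = $1,484.8176 − $1,383 = $101.8176
Total = $101.8176 + $1,049 = $1,150.8176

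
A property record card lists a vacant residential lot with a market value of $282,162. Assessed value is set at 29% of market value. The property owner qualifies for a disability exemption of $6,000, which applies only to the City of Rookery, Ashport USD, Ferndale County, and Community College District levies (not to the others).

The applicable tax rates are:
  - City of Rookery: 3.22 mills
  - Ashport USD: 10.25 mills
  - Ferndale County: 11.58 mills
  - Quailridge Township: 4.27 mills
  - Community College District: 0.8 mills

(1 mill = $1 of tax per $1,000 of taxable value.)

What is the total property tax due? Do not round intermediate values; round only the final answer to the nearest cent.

$2,309.53

Assessed value = $282,162 × 0.29 = $81,826.98
City of Rookery: ($81,826.98 − $6,000) × 0.00322 = $75,826.98 × 0.00322 = $244.1628756
Ashport USD: ($81,826.98 − $6,000) × 0.01025 = $75,826.98 × 0.01025 = $777.226545
Ferndale County: ($81,826.98 − $6,000) × 0.01158 = $75,826.98 × 0.01158 = $878.0764284
Quailridge Township: $81,826.98 × 0.00427 = $349.4012046
Community College District: ($81,826.98 − $6,000) × 0.0008 = $75,826.98 × 0.0008 = $60.661584
Total = $2,309.5286376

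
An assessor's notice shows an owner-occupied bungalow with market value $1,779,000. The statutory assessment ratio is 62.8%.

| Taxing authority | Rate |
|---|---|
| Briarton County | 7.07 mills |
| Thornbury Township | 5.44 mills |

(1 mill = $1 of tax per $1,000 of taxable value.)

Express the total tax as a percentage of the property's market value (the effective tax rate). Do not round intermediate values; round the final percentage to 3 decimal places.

0.786%

Assessed value = $1,779,000 × 0.628 = $1,117,212
Briarton County: $1,117,212 × 0.00707 = $7,898.68884
Thornbury Township: $1,117,212 × 0.00544 = $6,077.63328
Total tax = $13,976.32212
Effective rate = $13,976.32212 ÷ $1,779,000 = 0.786% of market value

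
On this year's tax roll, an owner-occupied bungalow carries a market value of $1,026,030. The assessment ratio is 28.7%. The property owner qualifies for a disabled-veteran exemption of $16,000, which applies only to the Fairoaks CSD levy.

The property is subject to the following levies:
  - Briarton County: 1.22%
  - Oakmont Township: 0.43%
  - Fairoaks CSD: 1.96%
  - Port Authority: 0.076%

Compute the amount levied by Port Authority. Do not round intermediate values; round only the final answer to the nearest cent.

Assessed value = $1,026,030 × 0.287 = $294,470.61
Port Authority taxable value = $294,470.61 (exemption does not apply)
Port Authority levy = $294,470.61 × 0.00076 = $223.7976636

$223.80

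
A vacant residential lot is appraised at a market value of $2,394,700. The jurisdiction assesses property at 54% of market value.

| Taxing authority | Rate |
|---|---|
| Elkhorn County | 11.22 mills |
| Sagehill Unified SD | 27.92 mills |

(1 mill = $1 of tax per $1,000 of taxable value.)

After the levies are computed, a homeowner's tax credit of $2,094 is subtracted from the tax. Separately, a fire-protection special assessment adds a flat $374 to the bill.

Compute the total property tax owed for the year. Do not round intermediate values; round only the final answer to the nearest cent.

$48,893.42

Assessed value = $2,394,700 × 0.54 = $1,293,138
Elkhorn County: $1,293,138 × 0.01122 = $14,509.00836
Sagehill Unified SD: $1,293,138 × 0.02792 = $36,104.41296
Levies subtotal = $50,613.42132
After credit = $50,613.42132 − $2,094 = $48,519.42132
Total = $48,519.42132 + $374 = $48,893.42132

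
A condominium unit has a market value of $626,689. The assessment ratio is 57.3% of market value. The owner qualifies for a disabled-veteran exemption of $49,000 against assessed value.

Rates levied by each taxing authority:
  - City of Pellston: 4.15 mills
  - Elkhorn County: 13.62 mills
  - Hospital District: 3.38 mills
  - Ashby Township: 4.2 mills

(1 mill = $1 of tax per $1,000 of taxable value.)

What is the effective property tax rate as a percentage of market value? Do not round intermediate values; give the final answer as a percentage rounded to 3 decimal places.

1.254%

Assessed value = $626,689 × 0.573 = $359,092.797
Taxable value = $359,092.797 − $49,000 = $310,092.797
City of Pellston: $310,092.797 × 0.00415 = $1,286.88510755
Elkhorn County: $310,092.797 × 0.01362 = $4,223.46389514
Hospital District: $310,092.797 × 0.00338 = $1,048.11365386
Ashby Township: $310,092.797 × 0.0042 = $1,302.3897474
Total tax = $7,860.85240395
Effective rate = $7,860.85240395 ÷ $626,689 = 1.254% of market value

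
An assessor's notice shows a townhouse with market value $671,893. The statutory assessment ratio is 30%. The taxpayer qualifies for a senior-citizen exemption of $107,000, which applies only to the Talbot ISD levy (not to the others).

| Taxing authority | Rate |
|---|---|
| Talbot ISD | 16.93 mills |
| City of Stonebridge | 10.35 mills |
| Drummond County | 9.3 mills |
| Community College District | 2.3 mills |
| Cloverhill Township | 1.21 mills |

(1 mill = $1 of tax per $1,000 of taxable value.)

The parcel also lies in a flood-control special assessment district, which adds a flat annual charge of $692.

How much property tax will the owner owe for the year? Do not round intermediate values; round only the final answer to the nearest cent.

Assessed value = $671,893 × 0.3 = $201,567.9
Talbot ISD: ($201,567.9 − $107,000) × 0.01693 = $94,567.9 × 0.01693 = $1,601.034547
City of Stonebridge: $201,567.9 × 0.01035 = $2,086.227765
Drummond County: $201,567.9 × 0.0093 = $1,874.58147
Community College District: $201,567.9 × 0.0023 = $463.60617
Cloverhill Township: $201,567.9 × 0.00121 = $243.897159
Levies subtotal = $6,269.347111
Total = $6,269.347111 + $692 = $6,961.347111

$6,961.35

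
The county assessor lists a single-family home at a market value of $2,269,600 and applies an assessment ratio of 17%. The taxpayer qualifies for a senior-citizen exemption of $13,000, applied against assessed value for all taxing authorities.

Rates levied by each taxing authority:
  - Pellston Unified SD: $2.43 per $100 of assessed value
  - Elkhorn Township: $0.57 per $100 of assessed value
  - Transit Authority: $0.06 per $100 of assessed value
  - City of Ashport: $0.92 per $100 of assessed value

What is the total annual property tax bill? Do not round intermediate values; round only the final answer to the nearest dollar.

Assessed value = $2,269,600 × 0.17 = $385,832
Taxable value = $385,832 − $13,000 = $372,832
Pellston Unified SD: $372,832 × 0.0243 = $9,059.8176
Elkhorn Township: $372,832 × 0.0057 = $2,125.1424
Transit Authority: $372,832 × 0.0006 = $223.6992
City of Ashport: $372,832 × 0.0092 = $3,430.0544
Total = $9,059.8176 + $2,125.1424 + $223.6992 + $3,430.0544 = $14,838.7136

$14,839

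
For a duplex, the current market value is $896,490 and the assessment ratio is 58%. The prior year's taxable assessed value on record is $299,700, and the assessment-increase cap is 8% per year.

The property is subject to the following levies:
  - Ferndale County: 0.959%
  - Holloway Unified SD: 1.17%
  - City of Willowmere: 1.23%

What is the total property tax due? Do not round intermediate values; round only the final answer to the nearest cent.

Uncapped assessed value = $896,490 × 0.58 = $519,964.2
Cap limit = $299,700 × 1.08 = $323,676
Taxable assessed value = min($519,964.2, $323,676) = $323,676 (cap binds)
Ferndale County: $323,676 × 0.00959 = $3,104.05284
Holloway Unified SD: $323,676 × 0.0117 = $3,787.0092
City of Willowmere: $323,676 × 0.0123 = $3,981.2148
Total = $10,872.27684

$10,872.28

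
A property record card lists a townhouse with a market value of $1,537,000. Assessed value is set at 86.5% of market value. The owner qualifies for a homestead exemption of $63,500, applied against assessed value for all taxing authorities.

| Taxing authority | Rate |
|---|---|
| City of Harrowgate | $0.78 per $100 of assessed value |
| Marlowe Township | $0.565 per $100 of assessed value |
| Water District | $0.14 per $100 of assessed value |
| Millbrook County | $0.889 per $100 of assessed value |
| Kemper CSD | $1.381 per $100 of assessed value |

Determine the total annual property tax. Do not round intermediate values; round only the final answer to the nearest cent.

$47,538.49

Assessed value = $1,537,000 × 0.865 = $1,329,505
Taxable value = $1,329,505 − $63,500 = $1,266,005
City of Harrowgate: $1,266,005 × 0.0078 = $9,874.839
Marlowe Township: $1,266,005 × 0.00565 = $7,152.92825
Water District: $1,266,005 × 0.0014 = $1,772.407
Millbrook County: $1,266,005 × 0.00889 = $11,254.78445
Kemper CSD: $1,266,005 × 0.01381 = $17,483.52905
Total = $9,874.839 + $7,152.92825 + $1,772.407 + $11,254.78445 + $17,483.52905 = $47,538.48775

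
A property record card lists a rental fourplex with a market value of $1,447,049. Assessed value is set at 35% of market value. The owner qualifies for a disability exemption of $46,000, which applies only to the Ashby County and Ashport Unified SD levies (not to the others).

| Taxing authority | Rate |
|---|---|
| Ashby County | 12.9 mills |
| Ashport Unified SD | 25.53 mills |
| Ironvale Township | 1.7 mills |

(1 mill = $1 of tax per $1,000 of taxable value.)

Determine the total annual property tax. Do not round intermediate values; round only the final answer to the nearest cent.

$18,556.75

Assessed value = $1,447,049 × 0.35 = $506,467.15
Ashby County: ($506,467.15 − $46,000) × 0.0129 = $460,467.15 × 0.0129 = $5,940.026235
Ashport Unified SD: ($506,467.15 − $46,000) × 0.02553 = $460,467.15 × 0.02553 = $11,755.7263395
Ironvale Township: $506,467.15 × 0.0017 = $860.994155
Total = $18,556.7467295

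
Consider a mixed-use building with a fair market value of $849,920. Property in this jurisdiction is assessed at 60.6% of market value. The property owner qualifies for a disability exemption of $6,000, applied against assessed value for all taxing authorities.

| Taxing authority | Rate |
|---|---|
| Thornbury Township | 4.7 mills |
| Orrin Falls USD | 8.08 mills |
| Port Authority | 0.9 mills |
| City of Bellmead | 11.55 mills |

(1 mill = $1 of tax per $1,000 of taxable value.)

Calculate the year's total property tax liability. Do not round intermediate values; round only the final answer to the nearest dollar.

Assessed value = $849,920 × 0.606 = $515,051.52
Taxable value = $515,051.52 − $6,000 = $509,051.52
Thornbury Township: $509,051.52 × 0.0047 = $2,392.542144
Orrin Falls USD: $509,051.52 × 0.00808 = $4,113.1362816
Port Authority: $509,051.52 × 0.0009 = $458.146368
City of Bellmead: $509,051.52 × 0.01155 = $5,879.545056
Total = $2,392.542144 + $4,113.1362816 + $458.146368 + $5,879.545056 = $12,843.3698496

$12,843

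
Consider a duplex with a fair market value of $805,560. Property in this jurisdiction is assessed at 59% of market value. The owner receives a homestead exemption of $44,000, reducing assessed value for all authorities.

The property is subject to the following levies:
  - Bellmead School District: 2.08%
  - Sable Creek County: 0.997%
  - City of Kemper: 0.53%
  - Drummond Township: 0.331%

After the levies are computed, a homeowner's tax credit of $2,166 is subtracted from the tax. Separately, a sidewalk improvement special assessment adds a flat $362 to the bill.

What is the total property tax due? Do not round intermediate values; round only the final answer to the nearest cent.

Assessed value = $805,560 × 0.59 = $475,280.4
Taxable value = $475,280.4 − $44,000 = $431,280.4
Bellmead School District: $431,280.4 × 0.0208 = $8,970.63232
Sable Creek County: $431,280.4 × 0.00997 = $4,299.865588
City of Kemper: $431,280.4 × 0.0053 = $2,285.78612
Drummond Township: $431,280.4 × 0.00331 = $1,427.538124
Levies subtotal = $16,983.822152
After credit = $16,983.822152 − $2,166 = $14,817.822152
Total = $14,817.822152 + $362 = $15,179.822152

$15,179.82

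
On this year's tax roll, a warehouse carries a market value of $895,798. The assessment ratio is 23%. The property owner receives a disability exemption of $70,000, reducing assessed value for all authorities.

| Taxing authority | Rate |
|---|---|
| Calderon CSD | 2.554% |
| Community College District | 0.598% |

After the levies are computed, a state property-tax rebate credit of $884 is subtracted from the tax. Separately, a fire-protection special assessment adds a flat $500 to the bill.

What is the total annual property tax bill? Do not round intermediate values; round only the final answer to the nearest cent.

Assessed value = $895,798 × 0.23 = $206,033.54
Taxable value = $206,033.54 − $70,000 = $136,033.54
Calderon CSD: $136,033.54 × 0.02554 = $3,474.2966116
Community College District: $136,033.54 × 0.00598 = $813.4805692
Levies subtotal = $4,287.7771808
After credit = $4,287.7771808 − $884 = $3,403.7771808
Total = $3,403.7771808 + $500 = $3,903.7771808

$3,903.78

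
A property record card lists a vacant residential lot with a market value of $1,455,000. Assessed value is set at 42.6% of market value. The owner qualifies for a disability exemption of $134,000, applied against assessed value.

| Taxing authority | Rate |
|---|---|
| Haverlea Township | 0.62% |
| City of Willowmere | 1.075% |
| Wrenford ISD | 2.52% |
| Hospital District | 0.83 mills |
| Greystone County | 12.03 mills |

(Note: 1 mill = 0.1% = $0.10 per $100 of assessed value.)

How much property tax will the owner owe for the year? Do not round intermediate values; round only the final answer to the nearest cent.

Assessed value = $1,455,000 × 0.426 = $619,830
Taxable value = $619,830 − $134,000 = $485,830
Haverlea Township: $485,830 × 0.0062 = $3,012.146
City of Willowmere: $485,830 × 0.01075 = $5,222.6725
Wrenford ISD: $485,830 × 0.0252 = $12,242.916
Hospital District: $485,830 × 0.00083 = $403.2389
Greystone County: $485,830 × 0.01203 = $5,844.5349
Total = $26,725.5083

$26,725.51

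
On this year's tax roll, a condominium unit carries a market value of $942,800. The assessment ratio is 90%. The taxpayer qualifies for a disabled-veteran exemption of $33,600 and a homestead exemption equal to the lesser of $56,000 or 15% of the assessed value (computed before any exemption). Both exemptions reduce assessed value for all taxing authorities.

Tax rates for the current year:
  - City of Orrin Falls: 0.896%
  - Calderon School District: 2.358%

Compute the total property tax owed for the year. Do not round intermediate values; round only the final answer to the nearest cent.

Assessed value = $942,800 × 0.9 = $848,520
Homestead exemption = min($56,000, 15% × $848,520) = min($56,000, $127,278) = $56,000 (dollar cap binds)
Taxable value = $848,520 − $33,600 − $56,000 = $758,920
City of Orrin Falls: $758,920 × 0.00896 = $6,799.9232
Calderon School District: $758,920 × 0.02358 = $17,895.3336
Total = $24,695.2568

$24,695.26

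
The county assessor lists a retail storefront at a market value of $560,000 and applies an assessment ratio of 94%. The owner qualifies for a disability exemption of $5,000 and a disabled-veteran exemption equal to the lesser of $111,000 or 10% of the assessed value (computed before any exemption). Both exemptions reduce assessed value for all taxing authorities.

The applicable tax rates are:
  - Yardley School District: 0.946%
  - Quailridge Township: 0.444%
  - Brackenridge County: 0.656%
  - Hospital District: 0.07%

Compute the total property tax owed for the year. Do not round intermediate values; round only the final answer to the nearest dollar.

Assessed value = $560,000 × 0.94 = $526,400
Disabled-veteran exemption = min($111,000, 10% × $526,400) = min($111,000, $52,640) = $52,640 (percentage binds)
Taxable value = $526,400 − $5,000 − $52,640 = $468,760
Yardley School District: $468,760 × 0.00946 = $4,434.4696
Quailridge Township: $468,760 × 0.00444 = $2,081.2944
Brackenridge County: $468,760 × 0.00656 = $3,075.0656
Hospital District: $468,760 × 0.0007 = $328.132
Total = $9,918.9616

$9,919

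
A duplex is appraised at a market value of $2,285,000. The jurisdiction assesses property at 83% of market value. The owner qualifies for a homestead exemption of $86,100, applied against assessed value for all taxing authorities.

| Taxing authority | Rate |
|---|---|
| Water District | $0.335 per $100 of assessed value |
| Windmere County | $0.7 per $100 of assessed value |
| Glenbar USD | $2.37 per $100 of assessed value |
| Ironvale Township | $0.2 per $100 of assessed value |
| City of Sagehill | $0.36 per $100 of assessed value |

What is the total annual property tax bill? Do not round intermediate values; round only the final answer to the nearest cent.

$71,784.34

Assessed value = $2,285,000 × 0.83 = $1,896,550
Taxable value = $1,896,550 − $86,100 = $1,810,450
Water District: $1,810,450 × 0.00335 = $6,065.0075
Windmere County: $1,810,450 × 0.007 = $12,673.15
Glenbar USD: $1,810,450 × 0.0237 = $42,907.665
Ironvale Township: $1,810,450 × 0.002 = $3,620.9
City of Sagehill: $1,810,450 × 0.0036 = $6,517.62
Total = $6,065.0075 + $12,673.15 + $42,907.665 + $3,620.9 + $6,517.62 = $71,784.3425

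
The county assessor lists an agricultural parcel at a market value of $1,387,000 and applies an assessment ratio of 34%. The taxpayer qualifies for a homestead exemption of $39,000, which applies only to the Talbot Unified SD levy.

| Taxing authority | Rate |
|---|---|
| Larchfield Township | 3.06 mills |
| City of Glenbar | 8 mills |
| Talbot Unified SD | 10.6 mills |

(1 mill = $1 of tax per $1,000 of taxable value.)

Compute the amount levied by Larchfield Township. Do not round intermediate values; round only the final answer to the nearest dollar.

Assessed value = $1,387,000 × 0.34 = $471,580
Larchfield Township taxable value = $471,580 (exemption does not apply)
Larchfield Township levy = $471,580 × 0.00306 = $1,443.0348

$1,443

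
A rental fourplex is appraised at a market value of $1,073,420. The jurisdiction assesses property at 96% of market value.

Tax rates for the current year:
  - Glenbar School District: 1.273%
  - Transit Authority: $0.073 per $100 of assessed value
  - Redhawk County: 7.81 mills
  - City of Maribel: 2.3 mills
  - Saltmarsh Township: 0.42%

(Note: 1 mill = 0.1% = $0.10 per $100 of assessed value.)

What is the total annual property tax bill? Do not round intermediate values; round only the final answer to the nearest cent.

Assessed value = $1,073,420 × 0.96 = $1,030,483.2
Glenbar School District: $1,030,483.2 × 0.01273 = $13,118.051136
Transit Authority: $1,030,483.2 × 0.00073 = $752.252736
Redhawk County: $1,030,483.2 × 0.00781 = $8,048.073792
City of Maribel: $1,030,483.2 × 0.0023 = $2,370.11136
Saltmarsh Township: $1,030,483.2 × 0.0042 = $4,328.02944
Total = $28,616.518464

$28,616.52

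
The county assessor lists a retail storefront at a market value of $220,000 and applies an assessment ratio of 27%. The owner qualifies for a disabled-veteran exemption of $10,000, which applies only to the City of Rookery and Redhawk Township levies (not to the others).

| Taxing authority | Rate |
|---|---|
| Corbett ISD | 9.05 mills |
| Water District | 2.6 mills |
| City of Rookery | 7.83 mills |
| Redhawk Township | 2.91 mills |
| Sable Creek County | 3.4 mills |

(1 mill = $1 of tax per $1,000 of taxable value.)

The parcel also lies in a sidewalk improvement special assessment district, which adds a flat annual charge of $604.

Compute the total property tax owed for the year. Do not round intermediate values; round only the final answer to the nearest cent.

Assessed value = $220,000 × 0.27 = $59,400
Corbett ISD: $59,400 × 0.00905 = $537.57
Water District: $59,400 × 0.0026 = $154.44
City of Rookery: ($59,400 − $10,000) × 0.00783 = $49,400 × 0.00783 = $386.802
Redhawk Township: ($59,400 − $10,000) × 0.00291 = $49,400 × 0.00291 = $143.754
Sable Creek County: $59,400 × 0.0034 = $201.96
Levies subtotal = $1,424.526
Total = $1,424.526 + $604 = $2,028.526

$2,028.53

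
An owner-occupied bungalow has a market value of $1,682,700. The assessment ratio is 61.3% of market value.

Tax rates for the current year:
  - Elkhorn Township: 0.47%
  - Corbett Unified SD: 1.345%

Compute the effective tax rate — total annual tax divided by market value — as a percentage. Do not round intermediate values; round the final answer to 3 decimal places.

1.113%

Assessed value = $1,682,700 × 0.613 = $1,031,495.1
Elkhorn Township: $1,031,495.1 × 0.0047 = $4,848.02697
Corbett Unified SD: $1,031,495.1 × 0.01345 = $13,873.609095
Total tax = $18,721.636065
Effective rate = $18,721.636065 ÷ $1,682,700 = 1.113% of market value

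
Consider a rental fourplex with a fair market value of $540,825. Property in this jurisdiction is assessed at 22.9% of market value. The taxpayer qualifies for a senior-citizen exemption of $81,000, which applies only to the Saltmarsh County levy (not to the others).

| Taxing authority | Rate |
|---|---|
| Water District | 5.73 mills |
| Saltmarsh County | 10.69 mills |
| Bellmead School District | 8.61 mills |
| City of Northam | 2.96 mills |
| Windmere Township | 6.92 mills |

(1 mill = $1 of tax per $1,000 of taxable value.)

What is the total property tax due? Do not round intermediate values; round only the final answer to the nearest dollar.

$3,458

Assessed value = $540,825 × 0.229 = $123,848.925
Water District: $123,848.925 × 0.00573 = $709.65434025
Saltmarsh County: ($123,848.925 − $81,000) × 0.01069 = $42,848.925 × 0.01069 = $458.05500825
Bellmead School District: $123,848.925 × 0.00861 = $1,066.33924425
City of Northam: $123,848.925 × 0.00296 = $366.592818
Windmere Township: $123,848.925 × 0.00692 = $857.034561
Total = $3,457.67597175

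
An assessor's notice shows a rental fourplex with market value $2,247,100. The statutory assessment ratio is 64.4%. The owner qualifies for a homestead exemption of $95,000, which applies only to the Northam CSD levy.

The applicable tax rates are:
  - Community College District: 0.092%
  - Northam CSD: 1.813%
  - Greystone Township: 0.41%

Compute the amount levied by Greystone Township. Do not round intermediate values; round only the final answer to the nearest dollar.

Assessed value = $2,247,100 × 0.644 = $1,447,132.4
Greystone Township taxable value = $1,447,132.4 (exemption does not apply)
Greystone Township levy = $1,447,132.4 × 0.0041 = $5,933.24284

$5,933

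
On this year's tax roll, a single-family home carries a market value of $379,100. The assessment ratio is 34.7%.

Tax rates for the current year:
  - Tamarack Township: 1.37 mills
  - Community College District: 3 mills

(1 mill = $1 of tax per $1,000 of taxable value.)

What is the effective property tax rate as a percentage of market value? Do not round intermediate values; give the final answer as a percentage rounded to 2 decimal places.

0.15%

Assessed value = $379,100 × 0.347 = $131,547.7
Tamarack Township: $131,547.7 × 0.00137 = $180.220349
Community College District: $131,547.7 × 0.003 = $394.6431
Total tax = $574.863449
Effective rate = $574.863449 ÷ $379,100 = 0.15% of market value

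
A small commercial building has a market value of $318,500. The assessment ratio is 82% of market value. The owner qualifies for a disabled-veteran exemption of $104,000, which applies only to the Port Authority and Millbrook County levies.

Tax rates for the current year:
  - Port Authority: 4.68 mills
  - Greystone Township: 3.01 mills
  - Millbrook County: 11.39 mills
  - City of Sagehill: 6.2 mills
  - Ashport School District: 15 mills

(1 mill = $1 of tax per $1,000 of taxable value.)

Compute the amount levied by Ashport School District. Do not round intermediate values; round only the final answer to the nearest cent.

Assessed value = $318,500 × 0.82 = $261,170
Ashport School District taxable value = $261,170 (exemption does not apply)
Ashport School District levy = $261,170 × 0.015 = $3,917.55

$3,917.55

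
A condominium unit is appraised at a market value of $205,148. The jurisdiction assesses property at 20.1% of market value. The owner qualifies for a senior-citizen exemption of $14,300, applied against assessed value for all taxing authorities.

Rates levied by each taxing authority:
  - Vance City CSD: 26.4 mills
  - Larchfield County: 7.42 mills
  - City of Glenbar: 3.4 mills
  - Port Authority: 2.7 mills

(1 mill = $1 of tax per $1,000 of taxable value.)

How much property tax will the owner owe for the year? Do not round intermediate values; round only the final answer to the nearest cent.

$1,075.24

Assessed value = $205,148 × 0.201 = $41,234.748
Taxable value = $41,234.748 − $14,300 = $26,934.748
Vance City CSD: $26,934.748 × 0.0264 = $711.0773472
Larchfield County: $26,934.748 × 0.00742 = $199.85583016
City of Glenbar: $26,934.748 × 0.0034 = $91.5781432
Port Authority: $26,934.748 × 0.0027 = $72.7238196
Total = $711.0773472 + $199.85583016 + $91.5781432 + $72.7238196 = $1,075.23514016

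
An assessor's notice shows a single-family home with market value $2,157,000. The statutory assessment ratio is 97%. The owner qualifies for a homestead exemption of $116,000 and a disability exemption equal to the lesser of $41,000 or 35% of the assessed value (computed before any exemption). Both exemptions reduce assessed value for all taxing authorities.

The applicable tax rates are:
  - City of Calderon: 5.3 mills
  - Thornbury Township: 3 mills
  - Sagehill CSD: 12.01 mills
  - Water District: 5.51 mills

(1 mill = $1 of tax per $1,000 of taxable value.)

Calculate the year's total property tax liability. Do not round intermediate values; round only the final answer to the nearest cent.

$49,969.19

Assessed value = $2,157,000 × 0.97 = $2,092,290
Disability exemption = min($41,000, 35% × $2,092,290) = min($41,000, $732,301.5) = $41,000 (dollar cap binds)
Taxable value = $2,092,290 − $116,000 − $41,000 = $1,935,290
City of Calderon: $1,935,290 × 0.0053 = $10,257.037
Thornbury Township: $1,935,290 × 0.003 = $5,805.87
Sagehill CSD: $1,935,290 × 0.01201 = $23,242.8329
Water District: $1,935,290 × 0.00551 = $10,663.4479
Total = $49,969.1878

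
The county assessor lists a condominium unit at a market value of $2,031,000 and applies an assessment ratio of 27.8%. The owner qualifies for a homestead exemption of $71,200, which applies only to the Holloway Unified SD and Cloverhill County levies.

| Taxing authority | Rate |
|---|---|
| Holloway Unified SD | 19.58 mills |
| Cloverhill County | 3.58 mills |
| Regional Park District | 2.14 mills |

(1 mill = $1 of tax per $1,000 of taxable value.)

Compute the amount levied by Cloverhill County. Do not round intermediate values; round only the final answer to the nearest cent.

Assessed value = $2,031,000 × 0.278 = $564,618
Cloverhill County taxable value = $564,618 − $71,200 = $493,418
Cloverhill County levy = $493,418 × 0.00358 = $1,766.43644

$1,766.44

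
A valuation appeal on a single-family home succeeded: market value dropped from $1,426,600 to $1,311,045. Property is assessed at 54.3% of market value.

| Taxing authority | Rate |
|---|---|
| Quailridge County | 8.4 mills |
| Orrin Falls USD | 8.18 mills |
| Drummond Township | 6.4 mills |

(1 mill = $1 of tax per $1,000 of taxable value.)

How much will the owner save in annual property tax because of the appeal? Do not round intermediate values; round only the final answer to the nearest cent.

$1,441.91

Old assessed value = $1,426,600 × 0.543 = $774,643.8
New assessed value = $1,311,045 × 0.543 = $711,897.435
Combined rate = 0.0084 + 0.00818 + 0.0064 = 0.02298
Old tax = $774,643.8 × 0.02298 = $17,801.314524
New tax = $711,897.435 × 0.02298 = $16,359.4030563
Reduction = $17,801.314524 − $16,359.4030563 = $1,441.9114677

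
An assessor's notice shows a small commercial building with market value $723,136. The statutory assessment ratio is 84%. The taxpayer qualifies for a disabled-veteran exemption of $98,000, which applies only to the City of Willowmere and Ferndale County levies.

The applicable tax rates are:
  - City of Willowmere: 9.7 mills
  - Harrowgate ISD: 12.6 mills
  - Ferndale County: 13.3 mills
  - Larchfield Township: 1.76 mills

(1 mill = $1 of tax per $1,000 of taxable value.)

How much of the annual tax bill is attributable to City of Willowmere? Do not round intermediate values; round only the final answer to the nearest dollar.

$4,942

Assessed value = $723,136 × 0.84 = $607,434.24
City of Willowmere taxable value = $607,434.24 − $98,000 = $509,434.24
City of Willowmere levy = $509,434.24 × 0.0097 = $4,941.512128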